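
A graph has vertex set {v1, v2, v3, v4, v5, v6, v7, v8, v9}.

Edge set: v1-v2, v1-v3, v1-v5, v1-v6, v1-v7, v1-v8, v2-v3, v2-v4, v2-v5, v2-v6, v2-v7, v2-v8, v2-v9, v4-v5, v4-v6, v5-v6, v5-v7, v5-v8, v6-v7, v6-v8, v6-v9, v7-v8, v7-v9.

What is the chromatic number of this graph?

6

v1, v2, v5, v6, v7, v8 form a clique, so at least 6 colors are needed.
6 colors suffice: v1=4, v2=1, v3=2, v4=3, v5=5, v6=2, v7=3, v8=6, v9=4. Every edge joins two different colors.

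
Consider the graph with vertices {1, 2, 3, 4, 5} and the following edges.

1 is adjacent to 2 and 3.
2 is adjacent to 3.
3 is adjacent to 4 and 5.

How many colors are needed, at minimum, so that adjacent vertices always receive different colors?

1, 2, 3 form a triangle, so at least 3 colors are needed.
3 colors suffice: 1=c, 2=b, 3=a, 4=b, 5=b. No two adjacent vertices share a color.

3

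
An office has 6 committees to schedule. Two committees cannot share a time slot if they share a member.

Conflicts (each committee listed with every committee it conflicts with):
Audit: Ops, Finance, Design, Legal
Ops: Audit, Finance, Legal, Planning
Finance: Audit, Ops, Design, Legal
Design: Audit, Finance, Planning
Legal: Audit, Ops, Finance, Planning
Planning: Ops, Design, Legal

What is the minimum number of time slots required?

Audit, Ops, Finance, Legal are mutually in conflict, so at least 4 time slots are needed.
4 time slots suffice: Audit=1, Ops=3, Finance=2, Design=3, Legal=4, Planning=1. No two conflicting committees share a time slot.

4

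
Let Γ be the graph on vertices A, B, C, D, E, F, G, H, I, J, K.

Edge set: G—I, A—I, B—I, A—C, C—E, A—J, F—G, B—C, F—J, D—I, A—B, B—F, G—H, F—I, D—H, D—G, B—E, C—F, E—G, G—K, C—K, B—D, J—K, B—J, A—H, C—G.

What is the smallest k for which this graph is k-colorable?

3

B, F, J are pairwise adjacent, so at least 3 colors are needed.
One proper 3-coloring: A=3, B=1, C=2, D=3, E=3, F=3, G=1, H=2, I=2, J=2, K=3. Every edge joins two different colors.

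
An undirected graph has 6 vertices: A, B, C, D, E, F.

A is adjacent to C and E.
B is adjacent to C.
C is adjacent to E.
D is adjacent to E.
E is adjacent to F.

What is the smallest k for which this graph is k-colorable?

A, C, E are mutually adjacent, so at least 3 colors are needed.
One proper 3-coloring: A=3, B=1, C=2, D=2, E=1, F=2. Every edge joins two different colors.

3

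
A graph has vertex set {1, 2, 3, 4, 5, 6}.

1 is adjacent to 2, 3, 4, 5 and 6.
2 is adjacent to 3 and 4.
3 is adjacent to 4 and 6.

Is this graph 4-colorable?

The chromatic number is 4. 1, 2, 3, 4 are mutually adjacent (a clique of size 4), so at least 4 colors are needed.
A valid assignment using 4 colors: 1=red, 2=green, 3=blue, 4=yellow, 5=blue, 6=green.
That is already a proper 4-coloring.

Yes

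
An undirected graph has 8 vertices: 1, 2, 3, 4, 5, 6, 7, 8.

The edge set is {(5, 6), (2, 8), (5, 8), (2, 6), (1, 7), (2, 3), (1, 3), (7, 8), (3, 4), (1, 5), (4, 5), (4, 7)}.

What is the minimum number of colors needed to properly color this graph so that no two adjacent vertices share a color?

3

The cycle 3-1-7-8-2-3 has odd length 5, so it cannot be 2-colored; at least 3 colors are needed.
3 colors suffice: color a → {3, 5, 7}; color b → {1, 2, 4}; color c → {6, 8}. Each edge has distinct colors on its endpoints.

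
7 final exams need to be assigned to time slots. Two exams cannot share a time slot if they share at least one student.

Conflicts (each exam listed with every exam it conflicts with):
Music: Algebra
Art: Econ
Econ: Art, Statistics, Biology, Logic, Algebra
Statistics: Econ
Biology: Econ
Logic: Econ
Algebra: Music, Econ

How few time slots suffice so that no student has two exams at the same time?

Econ and Algebra conflict, so at least 2 time slots are needed.
Using 2 time slots: Music=1, Art=2, Econ=1, Statistics=2, Biology=2, Logic=2, Algebra=2. Each listed conflict is separated.

2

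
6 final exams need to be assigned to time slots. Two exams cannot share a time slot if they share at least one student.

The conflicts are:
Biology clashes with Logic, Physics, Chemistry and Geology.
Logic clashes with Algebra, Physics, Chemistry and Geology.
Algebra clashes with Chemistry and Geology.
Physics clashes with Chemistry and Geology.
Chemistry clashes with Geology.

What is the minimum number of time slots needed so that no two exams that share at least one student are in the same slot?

Biology, Logic, Physics, Chemistry, Geology pairwise conflict, so at least 5 time slots are needed.
5 time slots suffice: time slot 1 → {Logic}; time slot 2 → {Chemistry}; time slot 3 → {Geology}; time slot 4 → {Biology, Algebra}; time slot 5 → {Physics}. No two conflicting exams share a time slot.

5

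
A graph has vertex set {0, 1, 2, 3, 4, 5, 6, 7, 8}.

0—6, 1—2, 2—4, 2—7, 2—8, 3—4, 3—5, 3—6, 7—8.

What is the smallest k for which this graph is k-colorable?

3

2, 7, 8 are mutually adjacent, so at least 3 colors are needed.
3 colors suffice: 0=a, 1=b, 2=a, 3=a, 4=b, 5=b, 6=b, 7=c, 8=b. No two adjacent vertices share a color.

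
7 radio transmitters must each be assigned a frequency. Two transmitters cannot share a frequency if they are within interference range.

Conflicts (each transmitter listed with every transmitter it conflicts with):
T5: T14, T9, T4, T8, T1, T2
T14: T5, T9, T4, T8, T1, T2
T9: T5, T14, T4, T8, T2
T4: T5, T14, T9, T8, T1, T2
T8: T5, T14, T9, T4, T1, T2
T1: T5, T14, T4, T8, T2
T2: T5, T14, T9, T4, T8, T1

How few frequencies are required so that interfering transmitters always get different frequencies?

6

T5, T14, T9, T4, T8, T2 all conflict with each other, so at least 6 frequencies are needed.
6 frequencies suffice: frequency 1 → {T14}; frequency 2 → {T8}; frequency 3 → {T2}; frequency 4 → {T5}; frequency 5 → {T4}; frequency 6 → {T9, T1}. Every pair that conflicts lands in different frequencies.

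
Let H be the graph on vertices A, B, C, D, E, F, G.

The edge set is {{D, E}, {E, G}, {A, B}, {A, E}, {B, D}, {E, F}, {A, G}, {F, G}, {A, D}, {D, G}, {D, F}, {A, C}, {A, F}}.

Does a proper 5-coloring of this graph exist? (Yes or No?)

Yes

The chromatic number is 5. A, D, E, F, G are mutually adjacent (a clique of size 5), so at least 5 colors are needed.
5 colors suffice: color 1 → {A}; color 2 → {C, D}; color 3 → {B, F}; color 4 → {E}; color 5 → {G}.
That is already a proper 5-coloring.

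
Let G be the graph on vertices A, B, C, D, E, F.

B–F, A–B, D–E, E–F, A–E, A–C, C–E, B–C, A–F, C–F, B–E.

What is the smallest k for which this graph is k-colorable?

5

A, B, C, E, F are mutually adjacent (a clique of size 5), so at least 5 colors are needed.
5 colors suffice: color 1 → {E}; color 2 → {A, D}; color 3 → {C}; color 4 → {B}; color 5 → {F}. No two adjacent vertices share a color.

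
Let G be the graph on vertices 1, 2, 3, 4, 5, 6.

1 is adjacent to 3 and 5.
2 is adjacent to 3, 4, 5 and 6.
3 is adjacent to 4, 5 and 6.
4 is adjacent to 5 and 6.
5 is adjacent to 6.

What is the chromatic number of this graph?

2, 3, 4, 5, 6 are pairwise adjacent (a clique of size 5), so at least 5 colors are needed.
5 colors suffice: 1=green, 2=green, 3=blue, 4=purple, 5=red, 6=yellow. Every edge joins two different colors.

5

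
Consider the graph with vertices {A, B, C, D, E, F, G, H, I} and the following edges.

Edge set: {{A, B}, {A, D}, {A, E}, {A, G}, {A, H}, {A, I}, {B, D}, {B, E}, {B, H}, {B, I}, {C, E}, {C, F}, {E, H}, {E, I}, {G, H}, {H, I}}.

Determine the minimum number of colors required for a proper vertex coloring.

5

A, B, E, H, I are pairwise adjacent (a clique of size 5), so at least 5 colors are needed.
5 colors suffice: color red → {A, C}; color blue → {D, E, F, G}; color green → {H}; color yellow → {B}; color purple → {I}. Each edge has distinct colors on its endpoints.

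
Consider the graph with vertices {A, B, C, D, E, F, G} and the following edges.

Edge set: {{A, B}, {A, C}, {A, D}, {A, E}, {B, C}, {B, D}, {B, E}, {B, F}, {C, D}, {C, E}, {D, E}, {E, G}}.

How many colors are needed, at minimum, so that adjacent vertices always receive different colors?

5

A, B, C, D, E are pairwise adjacent (a clique of size 5), so at least 5 colors are needed.
5 colors suffice: color 1 → {E, F}; color 2 → {B, G}; color 3 → {A}; color 4 → {C}; color 5 → {D}. Each edge has distinct colors on its endpoints.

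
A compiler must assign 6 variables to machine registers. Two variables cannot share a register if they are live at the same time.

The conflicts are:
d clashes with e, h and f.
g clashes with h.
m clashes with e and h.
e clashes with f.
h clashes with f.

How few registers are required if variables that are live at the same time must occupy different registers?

d, h, f are mutually in conflict, so at least 3 registers are needed.
3 registers suffice: register 1 → {e, h}; register 2 → {g, m, f}; register 3 → {d}. Each listed conflict is separated.

3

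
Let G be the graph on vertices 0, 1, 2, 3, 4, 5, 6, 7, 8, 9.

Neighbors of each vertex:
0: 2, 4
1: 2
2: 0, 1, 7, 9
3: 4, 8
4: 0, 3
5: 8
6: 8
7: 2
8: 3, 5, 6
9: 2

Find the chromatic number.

3 and 4 are adjacent, so at least 2 colors are needed.
2 colors suffice: 0=blue, 1=blue, 2=red, 3=blue, 4=red, 5=blue, 6=blue, 7=blue, 8=red, 9=blue. Every edge joins two different colors.

2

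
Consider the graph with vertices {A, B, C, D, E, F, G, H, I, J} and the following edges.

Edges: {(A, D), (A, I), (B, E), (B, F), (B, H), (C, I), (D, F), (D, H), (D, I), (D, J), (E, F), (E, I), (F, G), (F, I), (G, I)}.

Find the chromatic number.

F, G, I form a triangle, so at least 3 colors are needed.
3 colors suffice: A=3, B=1, C=2, D=2, E=2, F=3, G=2, H=3, I=1, J=1. Every edge joins two different colors.

3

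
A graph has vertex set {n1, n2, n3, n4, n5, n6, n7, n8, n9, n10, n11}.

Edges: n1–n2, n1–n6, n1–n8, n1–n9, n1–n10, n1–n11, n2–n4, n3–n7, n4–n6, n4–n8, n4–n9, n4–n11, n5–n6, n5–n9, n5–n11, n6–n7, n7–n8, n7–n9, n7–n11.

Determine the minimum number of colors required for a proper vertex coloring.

n3 and n7 are adjacent, so at least 2 colors are needed.
A valid assignment using 2 colors: n1=R, n2=B, n3=B, n4=R, n5=R, n6=B, n7=R, n8=B, n9=B, n10=B, n11=B. Each edge has distinct colors on its endpoints.

2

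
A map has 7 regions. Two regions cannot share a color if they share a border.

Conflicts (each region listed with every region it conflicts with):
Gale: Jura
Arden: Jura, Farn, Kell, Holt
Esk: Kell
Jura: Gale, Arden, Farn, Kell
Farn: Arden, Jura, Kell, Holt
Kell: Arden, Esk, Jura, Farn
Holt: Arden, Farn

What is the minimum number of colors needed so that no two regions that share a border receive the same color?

4

Arden, Jura, Farn, Kell all conflict with each other, so at least 4 colors are needed.
One proper 4-coloring: Gale=2, Arden=2, Esk=1, Jura=1, Farn=3, Kell=4, Holt=1. Every pair that conflicts lands in different colors.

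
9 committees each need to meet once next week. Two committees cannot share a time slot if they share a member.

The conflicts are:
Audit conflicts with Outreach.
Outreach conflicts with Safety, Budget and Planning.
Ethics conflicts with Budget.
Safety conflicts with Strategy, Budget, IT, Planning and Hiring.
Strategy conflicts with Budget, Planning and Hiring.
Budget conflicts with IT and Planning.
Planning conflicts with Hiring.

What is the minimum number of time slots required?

Safety, Strategy, Planning, Hiring all conflict with each other, so at least 4 time slots are needed.
Using 4 time slots: Audit=1, Outreach=4, Ethics=1, Safety=1, Strategy=4, Budget=2, IT=3, Planning=3, Hiring=2. Every pair that conflicts lands in different time slots.

4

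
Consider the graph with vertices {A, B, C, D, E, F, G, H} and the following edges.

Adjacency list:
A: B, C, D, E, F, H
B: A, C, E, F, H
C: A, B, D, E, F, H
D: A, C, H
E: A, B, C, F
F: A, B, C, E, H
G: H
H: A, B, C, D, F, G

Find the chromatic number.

5

A, B, C, F, H are mutually adjacent (a clique of size 5), so at least 5 colors are needed.
5 colors suffice: color 1 → {C, G}; color 2 → {E, H}; color 3 → {A}; color 4 → {D, F}; color 5 → {B}. Each edge has distinct colors on its endpoints.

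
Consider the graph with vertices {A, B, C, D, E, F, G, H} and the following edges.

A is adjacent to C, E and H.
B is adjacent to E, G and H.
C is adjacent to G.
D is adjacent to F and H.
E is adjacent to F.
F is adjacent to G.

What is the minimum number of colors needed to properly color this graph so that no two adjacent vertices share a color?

The cycle E-B-H-D-F-E has odd length 5, so it cannot be 2-colored; at least 3 colors are needed.
3 colors suffice: color 1 → {C, F, H}; color 2 → {A, B, D}; color 3 → {E, G}. Every edge joins two different colors.

3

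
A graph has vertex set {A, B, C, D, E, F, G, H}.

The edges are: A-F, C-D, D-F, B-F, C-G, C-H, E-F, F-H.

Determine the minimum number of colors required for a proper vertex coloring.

C and G are adjacent, so at least 2 colors are needed.
One proper 2-coloring: A=blue, B=blue, C=red, D=blue, E=blue, F=red, G=blue, H=blue. Each edge has distinct colors on its endpoints.

2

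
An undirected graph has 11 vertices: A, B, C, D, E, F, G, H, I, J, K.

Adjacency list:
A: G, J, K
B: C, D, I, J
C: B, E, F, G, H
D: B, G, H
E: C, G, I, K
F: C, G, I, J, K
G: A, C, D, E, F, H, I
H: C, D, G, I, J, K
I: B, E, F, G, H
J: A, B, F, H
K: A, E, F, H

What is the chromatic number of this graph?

E, G, I form a triangle, so at least 3 colors are needed.
A valid assignment using 3 colors: A=2, B=2, C=3, D=3, E=2, F=2, G=1, H=2, I=3, J=1, K=1. Each edge has distinct colors on its endpoints.

3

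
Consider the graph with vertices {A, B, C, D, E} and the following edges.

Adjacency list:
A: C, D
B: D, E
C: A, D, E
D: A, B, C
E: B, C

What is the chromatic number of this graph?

A, C, D form a triangle, so at least 3 colors are needed.
3 colors suffice: color red → {D, E}; color blue → {B, C}; color green → {A}. No two adjacent vertices share a color.

3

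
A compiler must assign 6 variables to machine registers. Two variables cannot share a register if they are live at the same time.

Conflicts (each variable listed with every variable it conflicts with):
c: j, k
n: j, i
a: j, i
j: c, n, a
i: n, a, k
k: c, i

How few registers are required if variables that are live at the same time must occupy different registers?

3

The cycle c-k-i-n-j-c has odd length 5, so it cannot be 2-colored; at least 3 registers are needed.
3 registers suffice: register 1 → {j, i}; register 2 → {n, a, k}; register 3 → {c}. Each listed conflict is separated.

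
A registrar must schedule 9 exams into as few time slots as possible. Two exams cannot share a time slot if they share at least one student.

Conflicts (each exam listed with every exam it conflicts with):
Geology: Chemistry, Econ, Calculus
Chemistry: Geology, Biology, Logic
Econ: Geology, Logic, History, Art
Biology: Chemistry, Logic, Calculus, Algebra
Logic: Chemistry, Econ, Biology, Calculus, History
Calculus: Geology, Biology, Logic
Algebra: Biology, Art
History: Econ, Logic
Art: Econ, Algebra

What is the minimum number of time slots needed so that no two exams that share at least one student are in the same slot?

3

Econ, Logic, History are mutually in conflict, so at least 3 time slots are needed.
3 time slots suffice: time slot 1 → {Geology, Logic, Algebra}; time slot 2 → {Econ, Biology}; time slot 3 → {Chemistry, Calculus, History, Art}. No two conflicting exams share a time slot.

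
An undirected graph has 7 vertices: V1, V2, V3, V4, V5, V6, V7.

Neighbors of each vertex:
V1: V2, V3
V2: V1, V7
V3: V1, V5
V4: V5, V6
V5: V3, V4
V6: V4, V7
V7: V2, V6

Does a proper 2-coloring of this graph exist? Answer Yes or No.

No

The cycle V6-V7-V2-V1-V3-V5-V4-V6 has odd length 7, so it cannot be 2-colored; at least 3 colors are needed.
So 2 colors are not enough.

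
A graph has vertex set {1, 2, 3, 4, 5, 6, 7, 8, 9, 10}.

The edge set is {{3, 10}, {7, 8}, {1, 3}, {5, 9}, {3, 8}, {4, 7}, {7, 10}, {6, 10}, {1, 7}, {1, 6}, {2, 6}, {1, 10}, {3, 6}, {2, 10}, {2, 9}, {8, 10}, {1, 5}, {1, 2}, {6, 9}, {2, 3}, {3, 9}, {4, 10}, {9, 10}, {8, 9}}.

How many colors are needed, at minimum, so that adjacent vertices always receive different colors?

2, 3, 6, 9, 10 are pairwise adjacent (a clique of size 5), so at least 5 colors are needed.
5 colors suffice: color a → {5, 10}; color b → {1, 4, 9}; color c → {3, 7}; color d → {6, 8}; color e → {2}. Each edge has distinct colors on its endpoints.

5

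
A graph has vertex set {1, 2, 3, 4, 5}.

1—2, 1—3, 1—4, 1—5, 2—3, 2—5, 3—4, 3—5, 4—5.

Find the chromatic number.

1, 3, 4, 5 form a clique, so at least 4 colors are needed.
4 colors suffice: color red → {1}; color blue → {3}; color green → {5}; color yellow → {2, 4}. Each edge has distinct colors on its endpoints.

4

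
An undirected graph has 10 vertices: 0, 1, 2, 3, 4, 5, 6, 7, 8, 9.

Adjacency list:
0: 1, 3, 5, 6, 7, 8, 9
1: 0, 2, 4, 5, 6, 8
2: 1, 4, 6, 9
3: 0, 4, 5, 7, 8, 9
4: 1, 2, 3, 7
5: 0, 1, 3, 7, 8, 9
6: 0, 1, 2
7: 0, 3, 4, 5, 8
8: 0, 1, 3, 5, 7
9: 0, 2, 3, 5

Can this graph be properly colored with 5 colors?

The chromatic number is 5. 0, 3, 5, 7, 8 are pairwise adjacent (a clique of size 5), so at least 5 colors are needed.
5 colors suffice: color a → {0, 4}; color b → {1, 3}; color c → {2, 5}; color d → {6, 8, 9}; color e → {7}.
That is already a proper 5-coloring.

Yes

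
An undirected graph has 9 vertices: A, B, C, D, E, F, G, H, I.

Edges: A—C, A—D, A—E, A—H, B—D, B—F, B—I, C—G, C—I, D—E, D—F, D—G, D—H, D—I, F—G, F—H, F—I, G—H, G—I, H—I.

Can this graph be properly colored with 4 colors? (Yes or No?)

No

D, F, G, H, I form a clique, so at least 5 colors are needed.
So 4 colors are not enough.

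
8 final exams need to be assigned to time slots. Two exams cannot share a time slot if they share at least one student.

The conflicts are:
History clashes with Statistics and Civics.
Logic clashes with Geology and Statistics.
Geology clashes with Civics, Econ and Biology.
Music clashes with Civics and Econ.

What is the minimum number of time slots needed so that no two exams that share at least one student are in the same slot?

3

The cycle Logic-Statistics-History-Civics-Geology-Logic has odd length 5, so it cannot be 2-colored; at least 3 time slots are needed.
3 time slots suffice: time slot 1 → {History, Geology, Music}; time slot 2 → {Logic, Civics, Econ, Biology}; time slot 3 → {Statistics}. Each listed conflict is separated.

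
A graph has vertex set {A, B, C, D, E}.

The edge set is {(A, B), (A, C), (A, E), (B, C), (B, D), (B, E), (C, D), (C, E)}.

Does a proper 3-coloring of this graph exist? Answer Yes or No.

A, B, C, E are pairwise adjacent (a clique of size 4), so at least 4 colors are needed.
So 3 colors are not enough.

No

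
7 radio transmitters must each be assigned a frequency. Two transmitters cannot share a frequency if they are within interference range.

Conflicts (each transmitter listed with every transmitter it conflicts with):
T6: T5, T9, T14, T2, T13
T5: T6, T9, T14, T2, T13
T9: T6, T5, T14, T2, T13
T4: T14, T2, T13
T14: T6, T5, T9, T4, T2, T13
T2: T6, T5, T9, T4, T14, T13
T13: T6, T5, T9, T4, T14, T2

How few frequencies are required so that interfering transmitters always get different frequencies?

6

T6, T5, T9, T14, T2, T13 are mutually in conflict, so at least 6 frequencies are needed.
A valid assignment using 6 frequencies: T6=6, T5=4, T9=5, T4=4, T14=2, T2=3, T13=1. Each listed conflict is separated.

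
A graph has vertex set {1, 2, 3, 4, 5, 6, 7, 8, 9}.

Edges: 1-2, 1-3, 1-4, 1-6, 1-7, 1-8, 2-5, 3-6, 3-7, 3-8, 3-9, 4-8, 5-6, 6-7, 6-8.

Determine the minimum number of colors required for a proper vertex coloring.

1, 3, 6, 8 form a clique, so at least 4 colors are needed.
One proper 4-coloring: 1=red, 2=blue, 3=blue, 4=blue, 5=red, 6=green, 7=yellow, 8=yellow, 9=red. No two adjacent vertices share a color.

4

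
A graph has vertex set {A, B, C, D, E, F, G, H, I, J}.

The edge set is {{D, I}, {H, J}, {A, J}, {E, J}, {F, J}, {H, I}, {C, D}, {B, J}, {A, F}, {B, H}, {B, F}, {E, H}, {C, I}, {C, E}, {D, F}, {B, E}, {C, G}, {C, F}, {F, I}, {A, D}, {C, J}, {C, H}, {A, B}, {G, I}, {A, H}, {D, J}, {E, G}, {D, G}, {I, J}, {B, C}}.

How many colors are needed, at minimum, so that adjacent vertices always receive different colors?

C, D, F, I, J are mutually adjacent (a clique of size 5), so at least 5 colors are needed.
5 colors suffice: color red → {G, J}; color blue → {A, C}; color green → {B, D}; color yellow → {F, H}; color purple → {E, I}. Every edge joins two different colors.

5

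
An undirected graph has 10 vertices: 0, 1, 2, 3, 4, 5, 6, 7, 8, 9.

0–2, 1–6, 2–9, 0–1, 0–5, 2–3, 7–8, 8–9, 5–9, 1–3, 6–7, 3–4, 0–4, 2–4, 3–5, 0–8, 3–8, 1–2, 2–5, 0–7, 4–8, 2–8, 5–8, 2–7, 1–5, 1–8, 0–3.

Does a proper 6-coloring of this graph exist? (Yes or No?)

Yes

The chromatic number is 6. 0, 1, 2, 3, 5, 8 are mutually adjacent (a clique of size 6), so at least 6 colors are needed.
One proper 6-coloring: 0=c, 1=f, 2=b, 3=d, 4=e, 5=e, 6=a, 7=d, 8=a, 9=c.
That is already a proper 6-coloring.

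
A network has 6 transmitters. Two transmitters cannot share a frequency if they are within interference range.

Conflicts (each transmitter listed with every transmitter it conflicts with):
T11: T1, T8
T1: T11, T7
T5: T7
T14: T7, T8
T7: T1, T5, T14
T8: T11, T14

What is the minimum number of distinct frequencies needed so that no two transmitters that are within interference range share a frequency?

The cycle T7-T1-T11-T8-T14-T7 has odd length 5, so it cannot be 2-colored; at least 3 frequencies are needed.
3 frequencies suffice: frequency 1 → {T11, T7}; frequency 2 → {T1, T5, T8}; frequency 3 → {T14}. No two conflicting transmitters share a frequency.

3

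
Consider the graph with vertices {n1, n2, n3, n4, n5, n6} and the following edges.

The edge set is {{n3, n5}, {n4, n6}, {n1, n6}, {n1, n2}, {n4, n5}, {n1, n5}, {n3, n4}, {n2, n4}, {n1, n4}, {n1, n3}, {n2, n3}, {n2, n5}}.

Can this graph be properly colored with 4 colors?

No

n1, n2, n3, n4, n5 are pairwise adjacent (a clique of size 5), so at least 5 colors are needed.
So 4 colors are not enough.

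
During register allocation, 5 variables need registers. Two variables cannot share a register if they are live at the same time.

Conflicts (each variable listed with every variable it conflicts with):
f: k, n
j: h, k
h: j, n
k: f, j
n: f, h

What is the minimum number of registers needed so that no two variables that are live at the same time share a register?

The cycle f-k-j-h-n-f has odd length 5, so it cannot be 2-colored; at least 3 registers are needed.
3 registers suffice: f=3, j=1, h=2, k=2, n=1. No two conflicting variables share a register.

3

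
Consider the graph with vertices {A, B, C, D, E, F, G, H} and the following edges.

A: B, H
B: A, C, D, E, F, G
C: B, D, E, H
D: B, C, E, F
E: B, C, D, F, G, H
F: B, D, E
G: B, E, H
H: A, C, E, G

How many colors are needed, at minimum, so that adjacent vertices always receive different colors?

4

B, C, D, E are pairwise adjacent (a clique of size 4), so at least 4 colors are needed.
4 colors suffice: A=red, B=blue, C=green, D=yellow, E=red, F=green, G=green, H=blue. Every edge joins two different colors.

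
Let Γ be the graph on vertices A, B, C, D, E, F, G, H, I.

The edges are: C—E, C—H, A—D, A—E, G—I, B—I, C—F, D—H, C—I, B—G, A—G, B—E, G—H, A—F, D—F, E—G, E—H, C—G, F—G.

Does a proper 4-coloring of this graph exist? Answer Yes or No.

The chromatic number is 4. C, E, G, H are mutually adjacent (a clique of size 4), so at least 4 colors are needed.
One proper 4-coloring: A=3, B=3, C=3, D=1, E=2, F=2, G=1, H=4, I=2.
That is already a proper 4-coloring.

Yes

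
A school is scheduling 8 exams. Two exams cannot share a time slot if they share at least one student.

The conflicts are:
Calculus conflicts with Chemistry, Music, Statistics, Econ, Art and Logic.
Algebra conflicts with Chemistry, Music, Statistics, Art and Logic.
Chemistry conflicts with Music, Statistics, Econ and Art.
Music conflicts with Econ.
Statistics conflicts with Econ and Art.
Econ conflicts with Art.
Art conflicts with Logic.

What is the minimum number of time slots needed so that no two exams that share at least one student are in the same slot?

5

Calculus, Chemistry, Statistics, Econ, Art all conflict with each other, so at least 5 time slots are needed.
5 time slots suffice: time slot 1 → {Music, Art}; time slot 2 → {Calculus, Algebra}; time slot 3 → {Chemistry, Logic}; time slot 4 → {Statistics}; time slot 5 → {Econ}. Every pair that conflicts lands in different time slots.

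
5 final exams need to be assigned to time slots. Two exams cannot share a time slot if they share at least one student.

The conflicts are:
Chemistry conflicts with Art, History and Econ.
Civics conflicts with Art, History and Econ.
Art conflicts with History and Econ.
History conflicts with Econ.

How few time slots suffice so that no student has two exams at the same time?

Chemistry, Art, History, Econ pairwise conflict, so at least 4 time slots are needed.
4 time slots suffice: time slot 1 → {Art}; time slot 2 → {History}; time slot 3 → {Econ}; time slot 4 → {Chemistry, Civics}. Every pair that conflicts lands in different time slots.

4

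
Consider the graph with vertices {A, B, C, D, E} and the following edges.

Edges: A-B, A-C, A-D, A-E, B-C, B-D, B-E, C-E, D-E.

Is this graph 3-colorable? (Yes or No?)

A, B, C, E are mutually adjacent (a clique of size 4), so at least 4 colors are needed.
So 3 colors are not enough.

No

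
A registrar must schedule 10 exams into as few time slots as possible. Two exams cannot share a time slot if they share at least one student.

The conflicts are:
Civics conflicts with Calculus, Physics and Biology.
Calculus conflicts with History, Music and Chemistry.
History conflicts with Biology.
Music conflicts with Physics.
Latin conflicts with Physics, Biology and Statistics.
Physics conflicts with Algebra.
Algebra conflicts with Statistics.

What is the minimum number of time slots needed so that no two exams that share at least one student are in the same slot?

Latin and Statistics conflict, so at least 2 time slots are needed.
A valid assignment using 2 time slots: Civics=2, Calculus=1, History=2, Music=2, Chemistry=2, Latin=2, Physics=1, Biology=1, Algebra=2, Statistics=1. No two conflicting exams share a time slot.

2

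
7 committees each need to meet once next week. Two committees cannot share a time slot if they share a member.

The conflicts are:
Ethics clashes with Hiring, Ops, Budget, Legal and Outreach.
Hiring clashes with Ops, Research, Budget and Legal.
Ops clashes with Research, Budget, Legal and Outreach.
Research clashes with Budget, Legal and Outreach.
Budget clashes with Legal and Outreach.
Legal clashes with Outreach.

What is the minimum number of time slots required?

5

Ethics, Hiring, Ops, Budget, Legal all conflict with each other, so at least 5 time slots are needed.
A valid assignment using 5 time slots: Ethics=4, Hiring=5, Ops=2, Research=4, Budget=1, Legal=3, Outreach=5. Every pair that conflicts lands in different time slots.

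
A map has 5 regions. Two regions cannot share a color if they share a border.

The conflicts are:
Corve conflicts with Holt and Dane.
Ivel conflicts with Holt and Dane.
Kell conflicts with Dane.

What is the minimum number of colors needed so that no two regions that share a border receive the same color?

2

Ivel and Dane conflict, so at least 2 colors are needed.
A valid assignment using 2 colors: Corve=2, Ivel=2, Kell=2, Holt=1, Dane=1. No two conflicting regions share a color.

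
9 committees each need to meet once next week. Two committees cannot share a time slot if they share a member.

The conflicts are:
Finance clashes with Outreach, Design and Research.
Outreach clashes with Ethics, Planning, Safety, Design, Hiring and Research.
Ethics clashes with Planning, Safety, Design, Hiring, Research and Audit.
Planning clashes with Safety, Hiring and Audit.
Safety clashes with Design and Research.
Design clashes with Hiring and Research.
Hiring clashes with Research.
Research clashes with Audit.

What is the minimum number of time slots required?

Outreach, Ethics, Safety, Design, Research all conflict with each other, so at least 5 time slots are needed.
Using 5 time slots: Finance=2, Outreach=3, Ethics=2, Planning=1, Safety=5, Design=4, Hiring=5, Research=1, Audit=3. Every pair that conflicts lands in different time slots.

5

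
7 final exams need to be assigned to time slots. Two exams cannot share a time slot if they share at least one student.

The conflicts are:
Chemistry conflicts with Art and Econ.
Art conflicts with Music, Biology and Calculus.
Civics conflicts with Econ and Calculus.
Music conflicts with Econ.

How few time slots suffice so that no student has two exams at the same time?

The cycle Calculus-Art-Music-Econ-Civics-Calculus has odd length 5, so it cannot be 2-colored; at least 3 time slots are needed.
3 time slots suffice: time slot 1 → {Art, Econ}; time slot 2 → {Chemistry, Music, Biology, Calculus}; time slot 3 → {Civics}. Each listed conflict is separated.

3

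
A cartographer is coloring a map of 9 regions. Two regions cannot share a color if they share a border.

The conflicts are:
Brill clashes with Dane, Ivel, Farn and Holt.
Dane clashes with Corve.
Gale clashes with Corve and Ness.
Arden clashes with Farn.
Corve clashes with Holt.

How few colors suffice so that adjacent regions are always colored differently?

2

Brill and Farn conflict, so at least 2 colors are needed.
2 colors suffice: color 1 → {Brill, Arden, Corve, Ness}; color 2 → {Dane, Gale, Ivel, Farn, Holt}. Every pair that conflicts lands in different colors.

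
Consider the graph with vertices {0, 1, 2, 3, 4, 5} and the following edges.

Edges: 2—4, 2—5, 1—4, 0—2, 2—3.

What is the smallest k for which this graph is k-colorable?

2 and 4 are adjacent, so at least 2 colors are needed.
2 colors suffice: color a → {1, 2}; color b → {0, 3, 4, 5}. Every edge joins two different colors.

2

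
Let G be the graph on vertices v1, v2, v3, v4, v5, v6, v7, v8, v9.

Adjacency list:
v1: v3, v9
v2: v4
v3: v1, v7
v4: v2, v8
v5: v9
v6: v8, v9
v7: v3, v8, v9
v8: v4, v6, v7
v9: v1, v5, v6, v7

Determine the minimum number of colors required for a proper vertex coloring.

2

v2 and v4 are adjacent, so at least 2 colors are needed.
2 colors suffice: v1=B, v2=R, v3=R, v4=B, v5=B, v6=B, v7=B, v8=R, v9=R. Each edge has distinct colors on its endpoints.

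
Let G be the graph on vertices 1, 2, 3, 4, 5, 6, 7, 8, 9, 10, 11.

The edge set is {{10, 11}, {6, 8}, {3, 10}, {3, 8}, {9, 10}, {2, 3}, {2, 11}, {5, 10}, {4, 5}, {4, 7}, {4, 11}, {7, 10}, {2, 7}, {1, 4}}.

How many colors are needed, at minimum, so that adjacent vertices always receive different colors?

2

4 and 11 are adjacent, so at least 2 colors are needed.
One proper 2-coloring: 1=b, 2=a, 3=b, 4=a, 5=b, 6=b, 7=b, 8=a, 9=b, 10=a, 11=b. Each edge has distinct colors on its endpoints.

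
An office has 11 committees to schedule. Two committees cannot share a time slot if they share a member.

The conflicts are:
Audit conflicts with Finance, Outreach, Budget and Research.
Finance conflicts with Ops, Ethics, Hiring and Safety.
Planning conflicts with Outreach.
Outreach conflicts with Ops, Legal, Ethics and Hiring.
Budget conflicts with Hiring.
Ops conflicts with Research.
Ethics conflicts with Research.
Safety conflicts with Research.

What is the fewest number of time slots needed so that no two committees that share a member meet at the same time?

2

Outreach and Ops conflict, so at least 2 time slots are needed.
2 time slots suffice: time slot 1 → {Finance, Outreach, Budget, Research}; time slot 2 → {Audit, Planning, Ops, Legal, Ethics, Hiring, Safety}. No two conflicting committees share a time slot.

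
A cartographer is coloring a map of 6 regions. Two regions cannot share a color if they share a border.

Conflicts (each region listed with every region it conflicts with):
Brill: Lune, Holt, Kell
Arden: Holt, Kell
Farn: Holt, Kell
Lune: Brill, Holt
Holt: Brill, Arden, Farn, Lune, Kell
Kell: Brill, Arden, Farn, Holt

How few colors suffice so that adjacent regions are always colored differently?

Brill, Lune, Holt pairwise conflict, so at least 3 colors are needed.
A valid assignment using 3 colors: Brill=3, Arden=3, Farn=3, Lune=2, Holt=1, Kell=2. Every pair that conflicts lands in different colors.

3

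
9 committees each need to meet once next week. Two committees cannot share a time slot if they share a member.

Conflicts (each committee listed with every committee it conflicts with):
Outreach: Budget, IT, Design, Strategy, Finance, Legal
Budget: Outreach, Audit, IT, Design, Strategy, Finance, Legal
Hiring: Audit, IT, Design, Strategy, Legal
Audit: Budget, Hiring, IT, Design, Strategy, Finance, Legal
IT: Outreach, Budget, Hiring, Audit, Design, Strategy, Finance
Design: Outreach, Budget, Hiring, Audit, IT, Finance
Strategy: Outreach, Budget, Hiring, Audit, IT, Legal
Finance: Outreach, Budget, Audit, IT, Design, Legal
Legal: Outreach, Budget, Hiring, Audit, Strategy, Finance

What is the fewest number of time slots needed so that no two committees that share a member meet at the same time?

5

Budget, Audit, IT, Design, Finance all conflict with each other, so at least 5 time slots are needed.
A valid assignment using 5 time slots: Outreach=1, Budget=2, Hiring=2, Audit=1, IT=3, Design=4, Strategy=4, Finance=5, Legal=3. Each listed conflict is separated.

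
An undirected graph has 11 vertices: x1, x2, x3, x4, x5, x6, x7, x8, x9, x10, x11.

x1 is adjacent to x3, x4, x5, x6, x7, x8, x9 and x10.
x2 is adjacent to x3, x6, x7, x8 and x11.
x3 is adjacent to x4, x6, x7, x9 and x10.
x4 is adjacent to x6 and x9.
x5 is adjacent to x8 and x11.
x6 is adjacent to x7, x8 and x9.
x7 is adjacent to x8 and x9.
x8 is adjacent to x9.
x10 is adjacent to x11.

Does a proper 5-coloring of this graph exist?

Yes

The chromatic number is 5. x1, x6, x7, x8, x9 form a clique, so at least 5 colors are needed.
One proper 5-coloring: x1=1, x2=1, x3=2, x4=5, x5=3, x6=3, x7=5, x8=2, x9=4, x10=3, x11=2.
That is already a proper 5-coloring.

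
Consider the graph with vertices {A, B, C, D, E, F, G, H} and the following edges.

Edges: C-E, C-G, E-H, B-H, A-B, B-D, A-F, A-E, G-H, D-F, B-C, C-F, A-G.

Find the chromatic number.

2

G and H are adjacent, so at least 2 colors are needed.
One proper 2-coloring: A=red, B=blue, C=red, D=red, E=blue, F=blue, G=blue, H=red. Each edge has distinct colors on its endpoints.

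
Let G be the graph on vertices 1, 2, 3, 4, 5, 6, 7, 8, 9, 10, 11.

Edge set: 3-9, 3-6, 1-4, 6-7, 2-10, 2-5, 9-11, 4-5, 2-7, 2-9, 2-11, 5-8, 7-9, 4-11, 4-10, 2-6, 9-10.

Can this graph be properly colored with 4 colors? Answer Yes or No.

The chromatic number is 3. 2, 9, 11 form a triangle, so at least 3 colors are needed.
One proper 3-coloring: 1=blue, 2=red, 3=red, 4=red, 5=blue, 6=blue, 7=green, 8=red, 9=blue, 10=green, 11=green.
Since 4 ≥ 3, a proper 4-coloring certainly exists.

Yes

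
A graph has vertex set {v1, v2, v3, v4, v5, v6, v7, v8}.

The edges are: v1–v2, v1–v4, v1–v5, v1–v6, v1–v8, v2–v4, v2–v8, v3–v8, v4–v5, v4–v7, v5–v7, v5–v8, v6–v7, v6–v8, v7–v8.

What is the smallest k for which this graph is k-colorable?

3

v1, v2, v8 form a triangle, so at least 3 colors are needed.
3 colors suffice: v1=2, v2=3, v3=2, v4=1, v5=3, v6=3, v7=2, v8=1. No two adjacent vertices share a color.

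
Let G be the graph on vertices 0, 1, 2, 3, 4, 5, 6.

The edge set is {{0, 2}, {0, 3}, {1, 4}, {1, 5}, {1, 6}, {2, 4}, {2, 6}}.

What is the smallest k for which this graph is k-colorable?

1 and 5 are adjacent, so at least 2 colors are needed.
2 colors suffice: color red → {1, 2, 3}; color blue → {0, 4, 5, 6}. Each edge has distinct colors on its endpoints.

2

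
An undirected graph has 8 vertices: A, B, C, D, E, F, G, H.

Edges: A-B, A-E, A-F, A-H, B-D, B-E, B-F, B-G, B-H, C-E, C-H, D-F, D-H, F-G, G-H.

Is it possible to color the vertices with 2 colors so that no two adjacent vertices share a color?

No

B, D, F are mutually adjacent, so at least 3 colors are needed.
So 2 colors are not enough.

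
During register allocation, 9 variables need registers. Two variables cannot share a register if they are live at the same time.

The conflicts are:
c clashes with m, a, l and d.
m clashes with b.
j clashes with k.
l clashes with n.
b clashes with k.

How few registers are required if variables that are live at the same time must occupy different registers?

b and k conflict, so at least 2 registers are needed.
2 registers suffice: register 1 → {c, j, b, n}; register 2 → {m, a, l, d, k}. No two conflicting variables share a register.

2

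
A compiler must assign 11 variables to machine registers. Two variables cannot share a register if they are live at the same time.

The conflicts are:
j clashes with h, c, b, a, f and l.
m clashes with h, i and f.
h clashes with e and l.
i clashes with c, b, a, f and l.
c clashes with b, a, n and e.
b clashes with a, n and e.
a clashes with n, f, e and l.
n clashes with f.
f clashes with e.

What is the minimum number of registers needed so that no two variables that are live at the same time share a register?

4

i, c, b, a all conflict with each other, so at least 4 registers are needed.
4 registers suffice: register 1 → {h, a}; register 2 → {j, i, n, e}; register 3 → {c, f, l}; register 4 → {m, b}. Every pair that conflicts lands in different registers.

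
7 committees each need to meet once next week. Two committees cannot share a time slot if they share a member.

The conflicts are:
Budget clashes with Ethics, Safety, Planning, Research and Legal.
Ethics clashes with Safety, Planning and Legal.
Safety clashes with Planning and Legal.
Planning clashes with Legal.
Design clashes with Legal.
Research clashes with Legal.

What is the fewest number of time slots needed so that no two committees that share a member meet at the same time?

5

Budget, Ethics, Safety, Planning, Legal pairwise conflict, so at least 5 time slots are needed.
A valid assignment using 5 time slots: Budget=2, Ethics=3, Safety=4, Planning=5, Design=2, Research=3, Legal=1. Each listed conflict is separated.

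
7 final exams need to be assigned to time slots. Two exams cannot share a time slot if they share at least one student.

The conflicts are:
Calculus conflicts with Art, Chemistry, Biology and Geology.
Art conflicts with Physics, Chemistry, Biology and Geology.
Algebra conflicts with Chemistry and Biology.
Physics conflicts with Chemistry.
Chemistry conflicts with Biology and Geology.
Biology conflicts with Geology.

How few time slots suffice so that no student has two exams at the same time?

Calculus, Art, Chemistry, Biology, Geology all conflict with each other, so at least 5 time slots are needed.
5 time slots suffice: time slot 1 → {Chemistry}; time slot 2 → {Physics, Biology}; time slot 3 → {Art, Algebra}; time slot 4 → {Geology}; time slot 5 → {Calculus}. Each listed conflict is separated.

5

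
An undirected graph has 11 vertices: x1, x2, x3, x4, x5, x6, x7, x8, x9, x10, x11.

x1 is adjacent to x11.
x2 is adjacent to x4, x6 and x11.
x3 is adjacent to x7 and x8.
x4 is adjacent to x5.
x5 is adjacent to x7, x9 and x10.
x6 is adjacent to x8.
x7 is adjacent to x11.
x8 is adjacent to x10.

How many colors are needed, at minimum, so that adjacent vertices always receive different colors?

The cycle x4-x2-x11-x7-x5-x4 has odd length 5, so it cannot be 2-colored; at least 3 colors are needed.
3 colors suffice: color red → {x5, x8, x11}; color blue → {x1, x2, x7, x9, x10}; color green → {x3, x4, x6}. No two adjacent vertices share a color.

3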